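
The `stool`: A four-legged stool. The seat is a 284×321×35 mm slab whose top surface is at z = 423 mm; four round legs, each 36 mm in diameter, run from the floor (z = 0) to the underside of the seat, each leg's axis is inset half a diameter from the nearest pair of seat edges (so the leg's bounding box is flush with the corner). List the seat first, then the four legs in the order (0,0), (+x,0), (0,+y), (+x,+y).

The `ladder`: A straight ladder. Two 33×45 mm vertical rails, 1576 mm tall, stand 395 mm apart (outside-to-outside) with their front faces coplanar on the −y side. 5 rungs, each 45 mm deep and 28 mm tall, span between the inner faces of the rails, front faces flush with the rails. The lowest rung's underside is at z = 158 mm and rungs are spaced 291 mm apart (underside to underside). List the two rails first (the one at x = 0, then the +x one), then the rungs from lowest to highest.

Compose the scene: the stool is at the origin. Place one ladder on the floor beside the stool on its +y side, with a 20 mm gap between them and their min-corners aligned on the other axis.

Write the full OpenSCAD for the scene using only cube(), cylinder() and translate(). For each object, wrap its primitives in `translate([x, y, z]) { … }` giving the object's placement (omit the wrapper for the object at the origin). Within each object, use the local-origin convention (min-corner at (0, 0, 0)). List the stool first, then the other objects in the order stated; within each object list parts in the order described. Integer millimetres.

translate([0, 0, 388]) cube([284, 321, 35]);
translate([18, 18, 0]) cylinder(h = 388, r = 18);
translate([266, 18, 0]) cylinder(h = 388, r = 18);
translate([18, 303, 0]) cylinder(h = 388, r = 18);
translate([266, 303, 0]) cylinder(h = 388, r = 18);
translate([0, 341, 0]) {
  cube([33, 45, 1576]);
  translate([362, 0, 0]) cube([33, 45, 1576]);
  translate([33, 0, 158]) cube([329, 45, 28]);
  translate([33, 0, 449]) cube([329, 45, 28]);
  translate([33, 0, 740]) cube([329, 45, 28]);
  translate([33, 0, 1031]) cube([329, 45, 28]);
  translate([33, 0, 1322]) cube([329, 45, 28]);
}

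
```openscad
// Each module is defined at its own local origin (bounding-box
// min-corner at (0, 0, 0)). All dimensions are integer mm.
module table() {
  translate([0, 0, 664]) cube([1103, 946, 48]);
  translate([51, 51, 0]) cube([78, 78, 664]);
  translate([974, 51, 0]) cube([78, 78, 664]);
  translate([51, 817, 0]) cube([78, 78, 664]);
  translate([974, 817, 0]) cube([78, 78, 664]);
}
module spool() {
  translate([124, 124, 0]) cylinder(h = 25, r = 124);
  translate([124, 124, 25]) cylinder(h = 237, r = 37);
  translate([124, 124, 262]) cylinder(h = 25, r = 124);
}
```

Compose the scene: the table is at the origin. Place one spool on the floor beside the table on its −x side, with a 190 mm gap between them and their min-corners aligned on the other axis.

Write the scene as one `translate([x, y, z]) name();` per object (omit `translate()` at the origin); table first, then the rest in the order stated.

table();
translate([-438, 0, 0]) spool();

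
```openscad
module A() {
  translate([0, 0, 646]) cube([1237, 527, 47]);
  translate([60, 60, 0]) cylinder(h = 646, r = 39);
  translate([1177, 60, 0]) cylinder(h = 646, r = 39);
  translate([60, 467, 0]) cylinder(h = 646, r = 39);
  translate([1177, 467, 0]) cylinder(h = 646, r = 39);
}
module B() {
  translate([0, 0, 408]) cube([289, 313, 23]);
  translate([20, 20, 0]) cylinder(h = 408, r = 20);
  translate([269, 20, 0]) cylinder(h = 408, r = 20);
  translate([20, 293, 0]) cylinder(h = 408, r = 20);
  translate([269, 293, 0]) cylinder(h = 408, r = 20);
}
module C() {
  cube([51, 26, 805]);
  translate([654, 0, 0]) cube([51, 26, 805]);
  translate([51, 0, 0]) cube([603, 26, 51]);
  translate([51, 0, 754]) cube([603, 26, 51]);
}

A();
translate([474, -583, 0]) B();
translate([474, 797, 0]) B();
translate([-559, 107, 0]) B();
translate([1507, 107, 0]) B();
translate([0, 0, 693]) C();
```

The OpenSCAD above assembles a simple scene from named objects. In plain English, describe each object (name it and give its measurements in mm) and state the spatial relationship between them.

A is a table with a 1237×527 mm rectangular top, 47 mm thick, top surface at z = 693 mm, supported by four round legs of 78 mm diameter, each leg's bounding box inset 21 mm from the nearest pair of top edges, running from the floor.

B is a four-legged stool. The seat is 289×313 mm, 23 mm thick, top at z = 431 mm. It stands on four round legs, each 40 mm in diameter, from z = 0 to the seat underside, each leg's axis is inset half a diameter from the nearest pair of seat edges (so the leg's bounding box is flush with the corner).

C is a picture frame with a 603×703 mm rectangular opening (x by z) and a uniform 51 mm border on every side. Frame depth is 26 mm along y. It is built from two vertical stiles running the full outside height and two horizontal rails spanning the gap between the stiles.

Four stools sit around the table at the −y, +y, −x, +x sides. The picture frame is on top of the table.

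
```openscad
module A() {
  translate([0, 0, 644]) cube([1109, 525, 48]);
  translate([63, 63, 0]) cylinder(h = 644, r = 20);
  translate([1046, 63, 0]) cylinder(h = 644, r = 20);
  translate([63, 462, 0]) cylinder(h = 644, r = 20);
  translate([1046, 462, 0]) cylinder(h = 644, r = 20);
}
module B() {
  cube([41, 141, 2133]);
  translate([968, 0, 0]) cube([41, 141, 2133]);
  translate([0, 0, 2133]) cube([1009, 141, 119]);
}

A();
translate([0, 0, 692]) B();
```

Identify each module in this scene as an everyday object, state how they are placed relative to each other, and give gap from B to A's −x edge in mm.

A is a table. B is a door frame. The door frame is on top of the table. The gap from the door frame to the table's −x edge is 0 mm.

The door frame's min-x is at 0; the table's min-x is 0; gap = 0 mm.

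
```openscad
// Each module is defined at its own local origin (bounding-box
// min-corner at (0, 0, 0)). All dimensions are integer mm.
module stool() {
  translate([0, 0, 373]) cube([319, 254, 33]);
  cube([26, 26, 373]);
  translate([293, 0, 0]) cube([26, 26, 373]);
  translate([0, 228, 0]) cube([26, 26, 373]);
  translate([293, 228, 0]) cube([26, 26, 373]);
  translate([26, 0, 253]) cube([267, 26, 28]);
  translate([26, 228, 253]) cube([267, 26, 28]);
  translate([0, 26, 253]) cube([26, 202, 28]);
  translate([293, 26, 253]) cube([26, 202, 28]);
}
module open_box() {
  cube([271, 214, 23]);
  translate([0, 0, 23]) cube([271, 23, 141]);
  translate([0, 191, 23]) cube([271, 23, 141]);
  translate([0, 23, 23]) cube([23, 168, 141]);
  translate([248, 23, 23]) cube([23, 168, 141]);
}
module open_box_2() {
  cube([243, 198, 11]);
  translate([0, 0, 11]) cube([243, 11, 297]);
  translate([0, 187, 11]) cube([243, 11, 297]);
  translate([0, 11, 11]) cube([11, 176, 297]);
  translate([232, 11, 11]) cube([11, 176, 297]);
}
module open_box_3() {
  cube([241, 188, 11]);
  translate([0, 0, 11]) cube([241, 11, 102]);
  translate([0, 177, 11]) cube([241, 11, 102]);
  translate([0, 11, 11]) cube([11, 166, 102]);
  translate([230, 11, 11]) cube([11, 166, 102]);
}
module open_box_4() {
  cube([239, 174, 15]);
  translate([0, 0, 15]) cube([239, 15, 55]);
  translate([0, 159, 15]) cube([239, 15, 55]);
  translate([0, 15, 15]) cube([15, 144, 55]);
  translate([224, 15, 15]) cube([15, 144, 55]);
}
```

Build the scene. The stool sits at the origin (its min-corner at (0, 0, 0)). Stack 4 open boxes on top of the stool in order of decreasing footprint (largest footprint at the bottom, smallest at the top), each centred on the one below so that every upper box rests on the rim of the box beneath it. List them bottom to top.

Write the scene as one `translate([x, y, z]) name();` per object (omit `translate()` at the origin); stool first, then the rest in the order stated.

stool();
translate([24, 20, 406]) open_box();
translate([38, 28, 570]) open_box_2();
translate([39, 33, 878]) open_box_3();
translate([40, 40, 991]) open_box_4();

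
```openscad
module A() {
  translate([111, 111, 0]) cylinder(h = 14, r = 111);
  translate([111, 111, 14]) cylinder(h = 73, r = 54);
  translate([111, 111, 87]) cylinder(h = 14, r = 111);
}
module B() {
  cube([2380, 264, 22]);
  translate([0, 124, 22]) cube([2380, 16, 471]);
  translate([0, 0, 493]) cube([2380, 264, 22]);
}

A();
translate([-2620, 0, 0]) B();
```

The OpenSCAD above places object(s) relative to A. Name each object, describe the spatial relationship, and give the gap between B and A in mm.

A is a spool. B is an I-beam. The I-beam is on the floor beside the spool on its −x side. The gap between the I-beam and the spool is 240 mm.

The I-beam's nearest face is 240 mm from the spool's −x face.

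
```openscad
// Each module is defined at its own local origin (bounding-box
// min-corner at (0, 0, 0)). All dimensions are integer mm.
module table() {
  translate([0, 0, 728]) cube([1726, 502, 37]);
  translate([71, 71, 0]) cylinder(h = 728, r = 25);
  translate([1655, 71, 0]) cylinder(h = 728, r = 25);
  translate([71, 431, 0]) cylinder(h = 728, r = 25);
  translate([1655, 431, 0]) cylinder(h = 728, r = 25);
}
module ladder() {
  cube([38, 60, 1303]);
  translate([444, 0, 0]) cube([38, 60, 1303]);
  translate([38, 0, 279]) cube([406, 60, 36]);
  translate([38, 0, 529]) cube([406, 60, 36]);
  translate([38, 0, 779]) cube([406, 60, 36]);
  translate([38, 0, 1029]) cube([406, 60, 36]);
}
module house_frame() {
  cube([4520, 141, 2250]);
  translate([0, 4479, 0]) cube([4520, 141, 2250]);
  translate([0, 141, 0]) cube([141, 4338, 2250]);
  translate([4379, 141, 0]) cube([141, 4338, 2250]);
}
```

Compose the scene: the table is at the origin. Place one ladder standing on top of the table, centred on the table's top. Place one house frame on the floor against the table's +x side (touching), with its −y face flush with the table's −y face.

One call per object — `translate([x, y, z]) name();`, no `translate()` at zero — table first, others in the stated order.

table();
translate([622, 221, 765]) ladder();
translate([1726, 0, 0]) house_frame();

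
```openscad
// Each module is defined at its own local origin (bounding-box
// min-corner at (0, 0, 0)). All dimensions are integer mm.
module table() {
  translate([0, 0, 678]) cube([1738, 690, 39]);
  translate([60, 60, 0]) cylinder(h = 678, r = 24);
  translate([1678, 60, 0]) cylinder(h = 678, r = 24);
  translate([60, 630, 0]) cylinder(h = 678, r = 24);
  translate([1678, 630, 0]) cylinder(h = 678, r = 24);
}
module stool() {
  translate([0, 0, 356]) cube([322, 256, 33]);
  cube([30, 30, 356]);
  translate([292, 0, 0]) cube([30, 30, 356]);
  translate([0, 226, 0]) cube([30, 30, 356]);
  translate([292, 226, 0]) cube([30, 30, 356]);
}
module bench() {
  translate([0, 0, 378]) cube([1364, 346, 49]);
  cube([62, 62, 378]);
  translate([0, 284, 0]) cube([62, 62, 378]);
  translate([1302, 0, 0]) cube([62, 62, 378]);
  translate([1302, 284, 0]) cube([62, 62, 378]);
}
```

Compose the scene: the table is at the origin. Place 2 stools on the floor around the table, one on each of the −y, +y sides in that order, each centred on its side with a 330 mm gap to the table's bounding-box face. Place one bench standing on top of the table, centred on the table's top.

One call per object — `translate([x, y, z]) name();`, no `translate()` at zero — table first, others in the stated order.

table();
translate([708, -586, 0]) stool();
translate([708, 1020, 0]) stool();
translate([187, 172, 717]) bench();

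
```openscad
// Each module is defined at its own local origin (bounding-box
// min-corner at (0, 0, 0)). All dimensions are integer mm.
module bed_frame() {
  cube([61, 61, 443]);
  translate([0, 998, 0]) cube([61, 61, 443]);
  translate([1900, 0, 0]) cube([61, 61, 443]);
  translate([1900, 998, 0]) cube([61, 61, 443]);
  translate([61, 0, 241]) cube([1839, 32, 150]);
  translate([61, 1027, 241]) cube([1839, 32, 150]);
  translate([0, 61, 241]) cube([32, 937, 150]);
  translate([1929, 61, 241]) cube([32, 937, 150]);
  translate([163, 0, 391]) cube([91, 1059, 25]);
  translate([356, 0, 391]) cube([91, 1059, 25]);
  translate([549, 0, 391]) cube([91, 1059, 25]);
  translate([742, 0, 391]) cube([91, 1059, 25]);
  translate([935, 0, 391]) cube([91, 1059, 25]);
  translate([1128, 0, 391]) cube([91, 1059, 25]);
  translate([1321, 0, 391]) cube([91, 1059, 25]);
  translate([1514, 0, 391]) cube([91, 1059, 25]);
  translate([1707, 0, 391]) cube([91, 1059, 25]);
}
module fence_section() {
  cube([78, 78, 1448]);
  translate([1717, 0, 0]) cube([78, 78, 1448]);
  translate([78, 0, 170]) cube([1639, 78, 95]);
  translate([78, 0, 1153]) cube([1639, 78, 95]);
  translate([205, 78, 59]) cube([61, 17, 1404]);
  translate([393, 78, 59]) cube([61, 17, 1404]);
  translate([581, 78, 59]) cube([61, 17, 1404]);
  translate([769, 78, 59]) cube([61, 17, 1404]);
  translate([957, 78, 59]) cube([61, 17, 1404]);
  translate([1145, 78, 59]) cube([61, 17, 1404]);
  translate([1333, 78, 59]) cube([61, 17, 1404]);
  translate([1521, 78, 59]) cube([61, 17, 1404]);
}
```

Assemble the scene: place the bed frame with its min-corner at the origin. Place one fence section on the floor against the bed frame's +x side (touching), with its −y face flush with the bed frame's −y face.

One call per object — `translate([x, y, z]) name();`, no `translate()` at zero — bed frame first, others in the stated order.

bed_frame();
translate([1961, 0, 0]) fence_section();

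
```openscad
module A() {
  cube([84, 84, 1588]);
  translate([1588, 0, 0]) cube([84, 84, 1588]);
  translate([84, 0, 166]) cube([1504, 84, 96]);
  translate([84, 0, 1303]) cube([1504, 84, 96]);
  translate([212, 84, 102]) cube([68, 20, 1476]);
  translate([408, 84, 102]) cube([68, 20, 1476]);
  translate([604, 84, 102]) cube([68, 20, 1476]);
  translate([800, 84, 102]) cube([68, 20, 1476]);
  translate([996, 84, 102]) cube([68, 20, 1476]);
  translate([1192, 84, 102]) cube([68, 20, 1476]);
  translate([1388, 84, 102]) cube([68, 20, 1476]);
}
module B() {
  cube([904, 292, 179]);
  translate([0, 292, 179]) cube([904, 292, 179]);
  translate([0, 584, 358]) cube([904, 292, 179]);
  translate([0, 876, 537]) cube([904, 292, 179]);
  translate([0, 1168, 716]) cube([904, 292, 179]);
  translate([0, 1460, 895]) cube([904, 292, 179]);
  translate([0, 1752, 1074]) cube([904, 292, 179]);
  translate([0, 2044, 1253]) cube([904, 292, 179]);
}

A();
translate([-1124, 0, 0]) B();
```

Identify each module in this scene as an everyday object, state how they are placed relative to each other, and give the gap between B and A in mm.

The staircase's nearest face is 220 mm from the fence section's −x face.

A is a fence section. B is a staircase. The staircase is on the floor beside the fence section on its −x side. The gap between the staircase and the fence section is 220 mm.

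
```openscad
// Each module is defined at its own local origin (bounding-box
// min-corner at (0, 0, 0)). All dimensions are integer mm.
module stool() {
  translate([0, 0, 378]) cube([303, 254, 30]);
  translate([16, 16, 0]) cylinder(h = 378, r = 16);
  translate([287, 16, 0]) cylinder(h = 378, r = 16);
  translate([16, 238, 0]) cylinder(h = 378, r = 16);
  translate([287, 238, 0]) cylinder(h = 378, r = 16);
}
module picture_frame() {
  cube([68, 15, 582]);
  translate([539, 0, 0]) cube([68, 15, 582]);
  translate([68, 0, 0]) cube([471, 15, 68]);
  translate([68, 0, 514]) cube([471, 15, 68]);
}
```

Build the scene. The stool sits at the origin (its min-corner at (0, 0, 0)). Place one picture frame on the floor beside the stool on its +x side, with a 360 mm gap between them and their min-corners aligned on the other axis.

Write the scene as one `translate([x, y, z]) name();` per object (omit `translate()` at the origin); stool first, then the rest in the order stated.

stool();
translate([663, 0, 0]) picture_frame();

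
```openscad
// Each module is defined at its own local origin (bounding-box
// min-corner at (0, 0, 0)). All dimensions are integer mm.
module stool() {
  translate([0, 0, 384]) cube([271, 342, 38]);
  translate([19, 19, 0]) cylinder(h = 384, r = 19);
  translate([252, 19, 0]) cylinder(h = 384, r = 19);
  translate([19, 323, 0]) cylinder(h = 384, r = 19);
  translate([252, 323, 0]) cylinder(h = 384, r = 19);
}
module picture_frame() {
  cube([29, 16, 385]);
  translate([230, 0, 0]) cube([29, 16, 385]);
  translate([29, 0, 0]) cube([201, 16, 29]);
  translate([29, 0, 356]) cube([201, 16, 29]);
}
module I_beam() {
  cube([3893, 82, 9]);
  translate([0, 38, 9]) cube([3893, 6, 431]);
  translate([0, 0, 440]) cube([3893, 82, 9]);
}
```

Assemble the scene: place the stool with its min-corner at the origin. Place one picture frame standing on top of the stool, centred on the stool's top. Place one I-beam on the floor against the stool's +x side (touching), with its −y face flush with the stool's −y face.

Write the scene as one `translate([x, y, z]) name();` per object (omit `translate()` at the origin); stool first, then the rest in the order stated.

stool();
translate([6, 163, 422]) picture_frame();
translate([271, 0, 0]) I_beam();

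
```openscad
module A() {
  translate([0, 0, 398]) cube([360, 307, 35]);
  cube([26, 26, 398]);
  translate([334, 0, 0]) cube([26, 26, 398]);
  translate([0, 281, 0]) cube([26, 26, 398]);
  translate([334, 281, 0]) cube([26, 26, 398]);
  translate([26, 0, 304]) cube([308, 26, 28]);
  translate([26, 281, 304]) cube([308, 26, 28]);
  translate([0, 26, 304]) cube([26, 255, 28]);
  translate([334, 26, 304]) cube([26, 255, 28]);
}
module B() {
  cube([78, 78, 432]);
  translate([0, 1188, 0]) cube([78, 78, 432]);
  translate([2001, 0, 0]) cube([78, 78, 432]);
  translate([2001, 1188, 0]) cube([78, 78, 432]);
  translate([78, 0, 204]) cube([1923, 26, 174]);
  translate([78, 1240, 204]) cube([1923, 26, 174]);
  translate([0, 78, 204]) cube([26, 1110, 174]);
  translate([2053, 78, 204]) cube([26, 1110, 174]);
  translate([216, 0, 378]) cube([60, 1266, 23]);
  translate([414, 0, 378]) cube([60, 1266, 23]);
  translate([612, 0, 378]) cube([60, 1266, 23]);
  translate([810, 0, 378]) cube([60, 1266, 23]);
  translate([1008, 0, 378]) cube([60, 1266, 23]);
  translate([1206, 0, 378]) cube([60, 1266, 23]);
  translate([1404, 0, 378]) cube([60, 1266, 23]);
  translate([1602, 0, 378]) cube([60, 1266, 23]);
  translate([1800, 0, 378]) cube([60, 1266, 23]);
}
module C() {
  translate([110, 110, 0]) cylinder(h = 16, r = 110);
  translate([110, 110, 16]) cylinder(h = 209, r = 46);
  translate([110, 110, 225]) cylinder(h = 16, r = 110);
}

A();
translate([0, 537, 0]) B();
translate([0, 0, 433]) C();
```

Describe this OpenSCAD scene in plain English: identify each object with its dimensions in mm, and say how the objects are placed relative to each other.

A is a four-legged stool. The seat is 360×307 mm, 35 mm thick, top at z = 433 mm. It stands on four square legs, each 26×26 mm in cross-section, from z = 0 to the seat underside, each flush with a corner of the seat. Four stretchers, 26 mm wide and 28 mm tall, connect adjacent legs with their undersides at z = 304 mm, each running between the inner faces of the legs it joins and aligned with the legs' outer faces on the other axis.

B is a bed frame 2079 mm long (x) by 1266 mm wide (y). Four 78×78 mm corner posts, 432 mm tall, at the corners of the footprint. Four rails of 26 mm thickness and 174 mm height run between adjacent posts with their undersides at z = 204 mm, their outer faces flush with the outside of the frame (the two x-running rails run between the posts' inner faces; the two y-running rails run between the posts' inner faces). 9 slats, each 60 mm wide (x) and 23 mm thick, lie across the top of the two x-running rails, running the full 1266 mm width of the frame in y; the slats are evenly spaced along x between the inner faces of the end posts with equal gaps (rounded down to the nearest mm) at the −x end and between each pair — any rounding remainder accumulates at the +x end.

C is a spool: two coaxial disc flanges of radius 110 mm and thickness 16 mm, joined by a core cylinder of radius 46 mm and height 209 mm. The lower flange rests on z = 0 and the three cylinders share a vertical axis.

The bed frame is on the floor beside the stool on its +y side. The spool is on top of the stool.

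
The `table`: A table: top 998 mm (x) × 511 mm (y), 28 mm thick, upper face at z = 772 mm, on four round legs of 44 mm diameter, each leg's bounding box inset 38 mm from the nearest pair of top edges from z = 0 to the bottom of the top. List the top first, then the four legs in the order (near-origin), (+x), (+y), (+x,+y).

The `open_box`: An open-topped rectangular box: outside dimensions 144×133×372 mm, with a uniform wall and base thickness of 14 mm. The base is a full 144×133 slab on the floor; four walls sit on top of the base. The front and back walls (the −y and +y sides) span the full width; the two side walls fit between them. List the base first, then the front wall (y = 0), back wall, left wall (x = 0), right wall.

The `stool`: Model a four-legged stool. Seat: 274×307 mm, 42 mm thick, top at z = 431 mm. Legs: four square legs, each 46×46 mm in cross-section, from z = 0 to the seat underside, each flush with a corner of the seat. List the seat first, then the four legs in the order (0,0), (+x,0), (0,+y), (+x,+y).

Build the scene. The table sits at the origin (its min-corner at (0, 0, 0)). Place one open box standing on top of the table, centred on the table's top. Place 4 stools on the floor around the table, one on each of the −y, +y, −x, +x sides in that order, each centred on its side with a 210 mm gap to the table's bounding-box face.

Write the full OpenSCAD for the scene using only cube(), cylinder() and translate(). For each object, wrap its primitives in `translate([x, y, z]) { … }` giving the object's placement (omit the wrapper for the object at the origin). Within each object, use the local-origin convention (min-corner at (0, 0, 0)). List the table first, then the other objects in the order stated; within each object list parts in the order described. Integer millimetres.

translate([0, 0, 744]) cube([998, 511, 28]);
translate([60, 60, 0]) cylinder(h = 744, r = 22);
translate([938, 60, 0]) cylinder(h = 744, r = 22);
translate([60, 451, 0]) cylinder(h = 744, r = 22);
translate([938, 451, 0]) cylinder(h = 744, r = 22);
translate([427, 189, 772]) {
  cube([144, 133, 14]);
  translate([0, 0, 14]) cube([144, 14, 358]);
  translate([0, 119, 14]) cube([144, 14, 358]);
  translate([0, 14, 14]) cube([14, 105, 358]);
  translate([130, 14, 14]) cube([14, 105, 358]);
}
translate([362, -517, 0]) {
  translate([0, 0, 389]) cube([274, 307, 42]);
  cube([46, 46, 389]);
  translate([228, 0, 0]) cube([46, 46, 389]);
  translate([0, 261, 0]) cube([46, 46, 389]);
  translate([228, 261, 0]) cube([46, 46, 389]);
}
translate([362, 721, 0]) {
  translate([0, 0, 389]) cube([274, 307, 42]);
  cube([46, 46, 389]);
  translate([228, 0, 0]) cube([46, 46, 389]);
  translate([0, 261, 0]) cube([46, 46, 389]);
  translate([228, 261, 0]) cube([46, 46, 389]);
}
translate([-484, 102, 0]) {
  translate([0, 0, 389]) cube([274, 307, 42]);
  cube([46, 46, 389]);
  translate([228, 0, 0]) cube([46, 46, 389]);
  translate([0, 261, 0]) cube([46, 46, 389]);
  translate([228, 261, 0]) cube([46, 46, 389]);
}
translate([1208, 102, 0]) {
  translate([0, 0, 389]) cube([274, 307, 42]);
  cube([46, 46, 389]);
  translate([228, 0, 0]) cube([46, 46, 389]);
  translate([0, 261, 0]) cube([46, 46, 389]);
  translate([228, 261, 0]) cube([46, 46, 389]);
}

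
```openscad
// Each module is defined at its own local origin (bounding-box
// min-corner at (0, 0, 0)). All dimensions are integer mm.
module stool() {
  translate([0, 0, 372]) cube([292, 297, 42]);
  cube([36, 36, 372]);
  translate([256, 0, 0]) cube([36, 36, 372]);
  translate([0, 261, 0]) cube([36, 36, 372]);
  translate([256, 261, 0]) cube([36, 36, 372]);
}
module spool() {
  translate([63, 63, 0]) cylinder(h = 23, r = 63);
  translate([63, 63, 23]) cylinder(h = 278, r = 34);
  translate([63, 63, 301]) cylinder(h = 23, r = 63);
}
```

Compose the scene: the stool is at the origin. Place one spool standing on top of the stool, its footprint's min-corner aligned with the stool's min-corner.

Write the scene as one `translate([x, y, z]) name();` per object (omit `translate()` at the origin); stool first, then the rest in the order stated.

stool();
translate([0, 0, 414]) spool();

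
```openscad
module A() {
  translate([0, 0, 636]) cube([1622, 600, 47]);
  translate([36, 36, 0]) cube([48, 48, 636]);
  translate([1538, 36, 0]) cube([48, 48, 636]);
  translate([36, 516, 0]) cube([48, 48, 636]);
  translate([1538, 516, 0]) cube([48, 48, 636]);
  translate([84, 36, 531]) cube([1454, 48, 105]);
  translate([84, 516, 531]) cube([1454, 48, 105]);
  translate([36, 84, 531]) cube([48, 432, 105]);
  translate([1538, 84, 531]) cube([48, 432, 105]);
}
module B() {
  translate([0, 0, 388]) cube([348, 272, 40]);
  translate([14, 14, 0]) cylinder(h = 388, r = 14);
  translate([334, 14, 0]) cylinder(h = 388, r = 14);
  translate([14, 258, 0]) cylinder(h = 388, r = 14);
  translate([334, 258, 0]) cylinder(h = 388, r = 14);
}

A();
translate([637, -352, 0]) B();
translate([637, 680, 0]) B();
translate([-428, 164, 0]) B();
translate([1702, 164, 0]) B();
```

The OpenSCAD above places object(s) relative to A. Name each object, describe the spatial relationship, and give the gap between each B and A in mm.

A is a table. B is a stool. Four stools sit around the table at the −y, +y, −x, +x sides. The gap between each stool and the table is 80 mm.

Each stool's nearest face is 80 mm from the table's bounding box.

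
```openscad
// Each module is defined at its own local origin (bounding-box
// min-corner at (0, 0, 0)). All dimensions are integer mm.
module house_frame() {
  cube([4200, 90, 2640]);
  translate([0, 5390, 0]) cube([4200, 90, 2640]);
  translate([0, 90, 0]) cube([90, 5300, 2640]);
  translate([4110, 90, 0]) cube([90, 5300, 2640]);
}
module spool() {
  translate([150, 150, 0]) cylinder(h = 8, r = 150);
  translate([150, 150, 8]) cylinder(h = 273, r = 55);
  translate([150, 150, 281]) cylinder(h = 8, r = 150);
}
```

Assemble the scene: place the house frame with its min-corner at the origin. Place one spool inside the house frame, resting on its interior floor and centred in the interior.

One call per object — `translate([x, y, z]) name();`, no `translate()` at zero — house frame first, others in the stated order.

house_frame();
translate([1950, 2590, 0]) spool();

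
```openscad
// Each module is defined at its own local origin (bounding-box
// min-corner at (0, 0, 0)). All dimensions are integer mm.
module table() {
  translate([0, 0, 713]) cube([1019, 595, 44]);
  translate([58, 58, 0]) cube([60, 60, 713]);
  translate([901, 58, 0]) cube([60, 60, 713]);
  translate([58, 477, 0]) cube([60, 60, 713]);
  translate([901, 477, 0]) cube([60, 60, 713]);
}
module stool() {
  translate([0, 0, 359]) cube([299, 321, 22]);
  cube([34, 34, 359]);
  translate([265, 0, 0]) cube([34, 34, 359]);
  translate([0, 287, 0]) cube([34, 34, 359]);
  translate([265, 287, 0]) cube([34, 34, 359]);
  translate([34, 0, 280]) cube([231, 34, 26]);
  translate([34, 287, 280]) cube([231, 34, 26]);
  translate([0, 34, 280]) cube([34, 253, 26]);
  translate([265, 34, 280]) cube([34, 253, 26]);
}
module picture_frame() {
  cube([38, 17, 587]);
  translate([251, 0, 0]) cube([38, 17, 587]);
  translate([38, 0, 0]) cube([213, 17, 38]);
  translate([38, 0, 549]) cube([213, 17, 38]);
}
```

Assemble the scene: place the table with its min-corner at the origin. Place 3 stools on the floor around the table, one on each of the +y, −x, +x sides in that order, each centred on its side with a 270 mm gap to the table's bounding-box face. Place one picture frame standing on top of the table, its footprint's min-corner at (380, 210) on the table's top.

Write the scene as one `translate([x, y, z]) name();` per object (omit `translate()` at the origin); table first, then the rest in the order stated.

table();
translate([360, 865, 0]) stool();
translate([-569, 137, 0]) stool();
translate([1289, 137, 0]) stool();
translate([380, 210, 757]) picture_frame();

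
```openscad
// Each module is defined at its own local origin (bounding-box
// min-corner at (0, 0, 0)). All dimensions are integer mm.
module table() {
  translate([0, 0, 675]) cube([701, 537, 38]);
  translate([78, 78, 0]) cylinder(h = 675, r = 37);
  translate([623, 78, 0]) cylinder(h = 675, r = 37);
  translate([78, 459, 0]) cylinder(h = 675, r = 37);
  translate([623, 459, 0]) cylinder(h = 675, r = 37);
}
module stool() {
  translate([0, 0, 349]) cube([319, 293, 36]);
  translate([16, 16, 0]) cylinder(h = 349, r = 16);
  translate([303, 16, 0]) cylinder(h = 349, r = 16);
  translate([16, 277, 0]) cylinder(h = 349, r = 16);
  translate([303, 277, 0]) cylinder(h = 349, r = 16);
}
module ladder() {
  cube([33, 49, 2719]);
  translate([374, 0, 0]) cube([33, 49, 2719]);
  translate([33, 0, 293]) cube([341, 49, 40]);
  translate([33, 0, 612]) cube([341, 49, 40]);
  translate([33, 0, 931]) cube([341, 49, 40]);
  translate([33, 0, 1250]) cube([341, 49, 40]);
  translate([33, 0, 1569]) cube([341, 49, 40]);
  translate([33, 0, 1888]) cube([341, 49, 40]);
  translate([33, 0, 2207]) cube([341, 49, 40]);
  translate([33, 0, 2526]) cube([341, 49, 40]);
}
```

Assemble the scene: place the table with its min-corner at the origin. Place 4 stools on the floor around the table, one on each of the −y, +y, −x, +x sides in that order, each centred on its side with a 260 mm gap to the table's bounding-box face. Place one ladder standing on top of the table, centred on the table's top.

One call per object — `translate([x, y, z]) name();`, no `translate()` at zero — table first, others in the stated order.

table();
translate([191, -553, 0]) stool();
translate([191, 797, 0]) stool();
translate([-579, 122, 0]) stool();
translate([961, 122, 0]) stool();
translate([147, 244, 713]) ladder();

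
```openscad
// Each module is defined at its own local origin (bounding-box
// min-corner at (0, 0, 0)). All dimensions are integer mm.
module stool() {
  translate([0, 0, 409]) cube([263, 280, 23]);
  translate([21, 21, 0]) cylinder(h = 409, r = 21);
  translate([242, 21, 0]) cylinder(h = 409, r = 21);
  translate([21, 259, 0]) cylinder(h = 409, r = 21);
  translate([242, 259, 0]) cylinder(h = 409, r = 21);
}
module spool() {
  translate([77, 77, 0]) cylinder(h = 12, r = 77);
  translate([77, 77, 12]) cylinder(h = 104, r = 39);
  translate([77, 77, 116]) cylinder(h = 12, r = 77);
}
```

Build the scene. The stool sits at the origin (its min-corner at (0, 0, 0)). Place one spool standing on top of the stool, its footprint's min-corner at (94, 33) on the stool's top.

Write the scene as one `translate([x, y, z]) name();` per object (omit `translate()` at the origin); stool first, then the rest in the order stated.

stool();
translate([94, 33, 432]) spool();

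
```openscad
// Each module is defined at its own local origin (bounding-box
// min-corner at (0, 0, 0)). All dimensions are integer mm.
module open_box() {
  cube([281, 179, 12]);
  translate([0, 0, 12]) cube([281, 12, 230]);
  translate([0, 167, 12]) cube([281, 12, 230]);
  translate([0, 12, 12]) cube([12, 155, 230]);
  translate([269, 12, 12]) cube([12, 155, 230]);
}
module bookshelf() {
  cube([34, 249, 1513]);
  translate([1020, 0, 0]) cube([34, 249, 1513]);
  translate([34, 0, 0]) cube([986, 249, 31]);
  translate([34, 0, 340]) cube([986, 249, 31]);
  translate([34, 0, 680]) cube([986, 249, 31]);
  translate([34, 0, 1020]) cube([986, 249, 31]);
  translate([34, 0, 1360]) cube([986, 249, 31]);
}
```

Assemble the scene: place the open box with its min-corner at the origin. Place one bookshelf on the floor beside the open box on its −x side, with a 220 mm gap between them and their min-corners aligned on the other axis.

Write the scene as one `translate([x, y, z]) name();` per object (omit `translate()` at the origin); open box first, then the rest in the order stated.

open_box();
translate([-1274, 0, 0]) bookshelf();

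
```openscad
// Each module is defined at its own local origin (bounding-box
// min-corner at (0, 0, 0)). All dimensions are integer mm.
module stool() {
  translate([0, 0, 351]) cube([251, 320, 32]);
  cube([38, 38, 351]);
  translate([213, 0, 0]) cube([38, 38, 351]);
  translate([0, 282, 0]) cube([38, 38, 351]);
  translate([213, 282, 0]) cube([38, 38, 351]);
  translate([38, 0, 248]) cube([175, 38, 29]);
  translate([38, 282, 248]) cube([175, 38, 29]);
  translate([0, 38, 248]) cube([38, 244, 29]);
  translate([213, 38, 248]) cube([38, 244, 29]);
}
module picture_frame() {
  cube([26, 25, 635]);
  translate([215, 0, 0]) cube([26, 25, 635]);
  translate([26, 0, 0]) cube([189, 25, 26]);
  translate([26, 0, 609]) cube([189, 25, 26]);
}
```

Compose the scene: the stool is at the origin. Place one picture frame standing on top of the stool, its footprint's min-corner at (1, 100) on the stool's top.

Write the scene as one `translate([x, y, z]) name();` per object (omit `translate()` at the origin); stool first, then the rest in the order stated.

stool();
translate([1, 100, 383]) picture_frame();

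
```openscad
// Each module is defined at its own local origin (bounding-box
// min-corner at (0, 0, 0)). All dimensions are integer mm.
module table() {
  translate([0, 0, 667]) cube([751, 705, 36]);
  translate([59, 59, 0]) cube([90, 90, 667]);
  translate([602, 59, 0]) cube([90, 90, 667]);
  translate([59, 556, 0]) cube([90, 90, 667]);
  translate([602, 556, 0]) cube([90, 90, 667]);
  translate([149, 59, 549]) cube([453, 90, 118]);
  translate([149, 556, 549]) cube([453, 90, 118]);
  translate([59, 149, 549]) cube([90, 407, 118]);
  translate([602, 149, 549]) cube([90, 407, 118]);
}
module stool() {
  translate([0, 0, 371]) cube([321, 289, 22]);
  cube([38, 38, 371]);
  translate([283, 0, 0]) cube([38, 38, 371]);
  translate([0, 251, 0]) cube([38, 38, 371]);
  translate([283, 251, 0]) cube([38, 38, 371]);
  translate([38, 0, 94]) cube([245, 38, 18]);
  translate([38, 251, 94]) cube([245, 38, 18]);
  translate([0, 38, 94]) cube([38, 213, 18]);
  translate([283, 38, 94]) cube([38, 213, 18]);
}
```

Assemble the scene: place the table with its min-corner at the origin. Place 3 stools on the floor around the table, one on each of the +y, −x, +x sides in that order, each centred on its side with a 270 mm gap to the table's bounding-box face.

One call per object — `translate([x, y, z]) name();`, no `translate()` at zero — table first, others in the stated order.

table();
translate([215, 975, 0]) stool();
translate([-591, 208, 0]) stool();
translate([1021, 208, 0]) stool();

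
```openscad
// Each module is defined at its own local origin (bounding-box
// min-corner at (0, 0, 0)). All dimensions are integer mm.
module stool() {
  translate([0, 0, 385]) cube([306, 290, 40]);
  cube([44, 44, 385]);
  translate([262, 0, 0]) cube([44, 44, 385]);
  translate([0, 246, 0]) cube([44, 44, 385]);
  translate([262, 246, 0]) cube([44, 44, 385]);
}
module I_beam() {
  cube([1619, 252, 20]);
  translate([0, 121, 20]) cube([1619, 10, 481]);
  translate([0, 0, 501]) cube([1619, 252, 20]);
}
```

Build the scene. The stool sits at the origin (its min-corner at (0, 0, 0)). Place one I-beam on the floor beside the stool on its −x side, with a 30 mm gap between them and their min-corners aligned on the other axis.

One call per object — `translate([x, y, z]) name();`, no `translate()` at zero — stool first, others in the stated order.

stool();
translate([-1649, 0, 0]) I_beam();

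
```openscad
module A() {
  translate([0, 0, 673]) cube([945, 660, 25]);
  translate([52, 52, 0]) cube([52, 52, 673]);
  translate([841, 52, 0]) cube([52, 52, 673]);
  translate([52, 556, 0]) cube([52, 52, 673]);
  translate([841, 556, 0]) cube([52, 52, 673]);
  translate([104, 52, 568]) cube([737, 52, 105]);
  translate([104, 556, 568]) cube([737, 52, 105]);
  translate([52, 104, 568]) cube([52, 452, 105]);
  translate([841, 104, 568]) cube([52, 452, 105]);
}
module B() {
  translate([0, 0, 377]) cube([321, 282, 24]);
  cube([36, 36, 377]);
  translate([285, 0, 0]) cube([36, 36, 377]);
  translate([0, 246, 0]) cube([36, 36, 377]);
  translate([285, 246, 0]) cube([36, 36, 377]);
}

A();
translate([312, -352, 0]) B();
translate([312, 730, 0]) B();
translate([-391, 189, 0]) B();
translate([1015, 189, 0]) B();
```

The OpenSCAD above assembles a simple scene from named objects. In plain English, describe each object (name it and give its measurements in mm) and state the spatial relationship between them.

A is a table: top 945 mm (x) × 660 mm (y), 25 mm thick, upper face at z = 698 mm, on four 52×52 mm square legs, each inset 52 mm from the nearest pair of top edges, running from z = 0 to the bottom of the top. Four apron rails, 52 mm thick and 105 mm tall, run between adjacent legs with their top edges flush with the underside of the top and their outer faces flush with the legs' outer faces.

B is a simple wooden stool: a rectangular seat 321 mm (x) by 282 mm (y), 24 mm thick, top face at z = 401 mm, on four square legs, each 36×36 mm in cross-section. The legs rest on z = 0, each flush with a corner of the seat.

Four stools sit around the table at the −y, +y, −x, +x sides.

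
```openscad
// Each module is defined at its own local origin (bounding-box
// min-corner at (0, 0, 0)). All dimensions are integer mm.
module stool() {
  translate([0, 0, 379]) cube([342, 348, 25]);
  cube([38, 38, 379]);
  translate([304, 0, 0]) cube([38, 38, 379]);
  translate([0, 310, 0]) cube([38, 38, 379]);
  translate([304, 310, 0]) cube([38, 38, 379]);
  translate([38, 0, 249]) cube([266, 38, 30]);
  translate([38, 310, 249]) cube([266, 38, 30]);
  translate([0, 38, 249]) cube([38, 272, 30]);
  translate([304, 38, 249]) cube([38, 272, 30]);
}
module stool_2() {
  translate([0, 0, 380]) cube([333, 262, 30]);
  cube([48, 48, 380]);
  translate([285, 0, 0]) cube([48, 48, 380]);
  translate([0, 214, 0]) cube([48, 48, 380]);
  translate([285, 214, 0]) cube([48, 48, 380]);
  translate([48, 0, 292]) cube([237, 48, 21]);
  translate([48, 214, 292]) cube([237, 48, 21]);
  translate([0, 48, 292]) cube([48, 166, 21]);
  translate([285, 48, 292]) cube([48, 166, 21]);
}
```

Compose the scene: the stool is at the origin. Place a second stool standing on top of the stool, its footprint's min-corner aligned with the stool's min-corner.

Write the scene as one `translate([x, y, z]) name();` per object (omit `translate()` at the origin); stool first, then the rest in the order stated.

stool();
translate([0, 0, 404]) stool_2();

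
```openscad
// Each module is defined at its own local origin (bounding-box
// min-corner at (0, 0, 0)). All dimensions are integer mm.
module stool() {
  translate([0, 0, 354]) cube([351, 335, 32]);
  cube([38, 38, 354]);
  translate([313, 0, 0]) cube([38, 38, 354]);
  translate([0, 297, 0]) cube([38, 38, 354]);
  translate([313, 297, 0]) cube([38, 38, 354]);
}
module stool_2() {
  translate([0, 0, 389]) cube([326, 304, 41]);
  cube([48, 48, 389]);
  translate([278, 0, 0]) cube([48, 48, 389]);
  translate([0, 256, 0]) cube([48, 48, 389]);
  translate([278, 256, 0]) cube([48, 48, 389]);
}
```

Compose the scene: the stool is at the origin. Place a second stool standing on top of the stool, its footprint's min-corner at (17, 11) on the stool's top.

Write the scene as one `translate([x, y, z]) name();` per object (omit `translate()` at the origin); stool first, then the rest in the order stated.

stool();
translate([17, 11, 386]) stool_2();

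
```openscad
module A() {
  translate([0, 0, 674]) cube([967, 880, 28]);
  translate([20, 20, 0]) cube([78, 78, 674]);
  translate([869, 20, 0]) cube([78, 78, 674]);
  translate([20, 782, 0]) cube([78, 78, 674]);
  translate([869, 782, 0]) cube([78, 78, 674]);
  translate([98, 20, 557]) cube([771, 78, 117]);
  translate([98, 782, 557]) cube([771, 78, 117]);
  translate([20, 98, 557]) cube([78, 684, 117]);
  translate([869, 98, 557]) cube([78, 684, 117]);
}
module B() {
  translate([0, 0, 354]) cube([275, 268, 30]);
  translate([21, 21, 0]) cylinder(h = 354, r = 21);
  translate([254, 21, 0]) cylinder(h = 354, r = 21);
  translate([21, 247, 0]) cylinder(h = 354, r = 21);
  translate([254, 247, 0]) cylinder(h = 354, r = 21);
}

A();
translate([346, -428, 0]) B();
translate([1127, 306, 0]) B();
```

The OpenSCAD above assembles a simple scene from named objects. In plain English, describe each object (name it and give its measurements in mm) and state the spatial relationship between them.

A is a rectangular dining table. The top is 967×880×28 mm with its upper surface at z = 702 mm. It stands on four 78×78 mm square legs, each inset 20 mm from the nearest pair of top edges, running from the floor to the underside of the top. Four apron rails, 78 mm thick and 117 mm tall, run between adjacent legs with their top edges flush with the underside of the top and their outer faces flush with the legs' outer faces.

B is a four-legged stool. The seat is a 275×268×30 mm slab whose top surface is at z = 384 mm; four round legs, each 42 mm in diameter, run from the floor (z = 0) to the underside of the seat, each leg's axis is inset half a diameter from the nearest pair of seat edges (so the leg's bounding box is flush with the corner).

Two stools sit around the table at the −y, +x sides.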